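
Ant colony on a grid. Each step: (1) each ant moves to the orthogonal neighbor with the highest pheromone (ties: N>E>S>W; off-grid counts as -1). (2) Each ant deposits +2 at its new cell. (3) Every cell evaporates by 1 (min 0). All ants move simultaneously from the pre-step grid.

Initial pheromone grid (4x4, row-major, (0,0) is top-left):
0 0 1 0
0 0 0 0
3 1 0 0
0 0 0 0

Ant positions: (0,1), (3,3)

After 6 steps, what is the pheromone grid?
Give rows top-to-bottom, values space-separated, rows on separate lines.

After step 1: ants at (0,2),(2,3)
  0 0 2 0
  0 0 0 0
  2 0 0 1
  0 0 0 0
After step 2: ants at (0,3),(1,3)
  0 0 1 1
  0 0 0 1
  1 0 0 0
  0 0 0 0
After step 3: ants at (1,3),(0,3)
  0 0 0 2
  0 0 0 2
  0 0 0 0
  0 0 0 0
After step 4: ants at (0,3),(1,3)
  0 0 0 3
  0 0 0 3
  0 0 0 0
  0 0 0 0
After step 5: ants at (1,3),(0,3)
  0 0 0 4
  0 0 0 4
  0 0 0 0
  0 0 0 0
After step 6: ants at (0,3),(1,3)
  0 0 0 5
  0 0 0 5
  0 0 0 0
  0 0 0 0

0 0 0 5
0 0 0 5
0 0 0 0
0 0 0 0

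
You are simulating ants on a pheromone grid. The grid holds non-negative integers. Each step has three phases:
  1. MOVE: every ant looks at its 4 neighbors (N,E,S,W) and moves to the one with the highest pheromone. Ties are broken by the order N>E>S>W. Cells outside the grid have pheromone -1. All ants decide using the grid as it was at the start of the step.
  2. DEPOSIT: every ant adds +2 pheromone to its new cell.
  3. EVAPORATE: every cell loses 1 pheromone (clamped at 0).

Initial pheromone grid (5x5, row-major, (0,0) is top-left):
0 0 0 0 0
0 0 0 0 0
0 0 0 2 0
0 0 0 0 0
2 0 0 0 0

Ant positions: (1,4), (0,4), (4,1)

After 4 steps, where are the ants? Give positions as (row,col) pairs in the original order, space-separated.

Step 1: ant0:(1,4)->N->(0,4) | ant1:(0,4)->S->(1,4) | ant2:(4,1)->W->(4,0)
  grid max=3 at (4,0)
Step 2: ant0:(0,4)->S->(1,4) | ant1:(1,4)->N->(0,4) | ant2:(4,0)->N->(3,0)
  grid max=2 at (0,4)
Step 3: ant0:(1,4)->N->(0,4) | ant1:(0,4)->S->(1,4) | ant2:(3,0)->S->(4,0)
  grid max=3 at (0,4)
Step 4: ant0:(0,4)->S->(1,4) | ant1:(1,4)->N->(0,4) | ant2:(4,0)->N->(3,0)
  grid max=4 at (0,4)

(1,4) (0,4) (3,0)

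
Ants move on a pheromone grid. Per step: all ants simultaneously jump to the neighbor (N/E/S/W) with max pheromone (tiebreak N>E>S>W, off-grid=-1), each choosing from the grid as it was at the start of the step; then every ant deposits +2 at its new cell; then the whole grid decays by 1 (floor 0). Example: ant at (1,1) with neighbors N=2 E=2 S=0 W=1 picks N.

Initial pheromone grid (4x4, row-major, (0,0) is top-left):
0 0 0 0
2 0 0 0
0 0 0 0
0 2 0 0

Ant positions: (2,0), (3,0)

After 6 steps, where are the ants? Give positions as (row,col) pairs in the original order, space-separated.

Step 1: ant0:(2,0)->N->(1,0) | ant1:(3,0)->E->(3,1)
  grid max=3 at (1,0)
Step 2: ant0:(1,0)->N->(0,0) | ant1:(3,1)->N->(2,1)
  grid max=2 at (1,0)
Step 3: ant0:(0,0)->S->(1,0) | ant1:(2,1)->S->(3,1)
  grid max=3 at (1,0)
Step 4: ant0:(1,0)->N->(0,0) | ant1:(3,1)->N->(2,1)
  grid max=2 at (1,0)
Step 5: ant0:(0,0)->S->(1,0) | ant1:(2,1)->S->(3,1)
  grid max=3 at (1,0)
Step 6: ant0:(1,0)->N->(0,0) | ant1:(3,1)->N->(2,1)
  grid max=2 at (1,0)

(0,0) (2,1)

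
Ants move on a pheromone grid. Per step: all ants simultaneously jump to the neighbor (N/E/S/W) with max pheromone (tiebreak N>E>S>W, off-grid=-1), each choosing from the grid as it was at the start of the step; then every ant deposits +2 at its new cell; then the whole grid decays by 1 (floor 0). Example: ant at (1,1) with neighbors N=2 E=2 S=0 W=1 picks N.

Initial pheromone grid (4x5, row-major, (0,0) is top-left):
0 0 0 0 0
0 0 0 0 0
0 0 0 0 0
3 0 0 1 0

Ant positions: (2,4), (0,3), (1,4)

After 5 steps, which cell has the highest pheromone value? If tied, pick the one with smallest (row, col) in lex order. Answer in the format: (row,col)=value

Answer: (0,4)=11

Derivation:
Step 1: ant0:(2,4)->N->(1,4) | ant1:(0,3)->E->(0,4) | ant2:(1,4)->N->(0,4)
  grid max=3 at (0,4)
Step 2: ant0:(1,4)->N->(0,4) | ant1:(0,4)->S->(1,4) | ant2:(0,4)->S->(1,4)
  grid max=4 at (0,4)
Step 3: ant0:(0,4)->S->(1,4) | ant1:(1,4)->N->(0,4) | ant2:(1,4)->N->(0,4)
  grid max=7 at (0,4)
Step 4: ant0:(1,4)->N->(0,4) | ant1:(0,4)->S->(1,4) | ant2:(0,4)->S->(1,4)
  grid max=8 at (0,4)
Step 5: ant0:(0,4)->S->(1,4) | ant1:(1,4)->N->(0,4) | ant2:(1,4)->N->(0,4)
  grid max=11 at (0,4)
Final grid:
  0 0 0 0 11
  0 0 0 0 9
  0 0 0 0 0
  0 0 0 0 0
Max pheromone 11 at (0,4)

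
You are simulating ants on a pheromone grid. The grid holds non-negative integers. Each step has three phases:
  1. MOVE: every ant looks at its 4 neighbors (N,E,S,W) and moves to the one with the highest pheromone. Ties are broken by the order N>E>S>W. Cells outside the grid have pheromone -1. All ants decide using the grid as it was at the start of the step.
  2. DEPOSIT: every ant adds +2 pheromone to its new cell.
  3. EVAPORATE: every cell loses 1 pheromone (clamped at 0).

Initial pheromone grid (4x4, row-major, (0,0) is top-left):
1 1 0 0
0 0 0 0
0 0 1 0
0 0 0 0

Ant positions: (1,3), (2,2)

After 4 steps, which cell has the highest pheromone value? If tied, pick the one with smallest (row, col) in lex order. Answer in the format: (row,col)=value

Step 1: ant0:(1,3)->N->(0,3) | ant1:(2,2)->N->(1,2)
  grid max=1 at (0,3)
Step 2: ant0:(0,3)->S->(1,3) | ant1:(1,2)->N->(0,2)
  grid max=1 at (0,2)
Step 3: ant0:(1,3)->N->(0,3) | ant1:(0,2)->E->(0,3)
  grid max=3 at (0,3)
Step 4: ant0:(0,3)->S->(1,3) | ant1:(0,3)->S->(1,3)
  grid max=3 at (1,3)
Final grid:
  0 0 0 2
  0 0 0 3
  0 0 0 0
  0 0 0 0
Max pheromone 3 at (1,3)

Answer: (1,3)=3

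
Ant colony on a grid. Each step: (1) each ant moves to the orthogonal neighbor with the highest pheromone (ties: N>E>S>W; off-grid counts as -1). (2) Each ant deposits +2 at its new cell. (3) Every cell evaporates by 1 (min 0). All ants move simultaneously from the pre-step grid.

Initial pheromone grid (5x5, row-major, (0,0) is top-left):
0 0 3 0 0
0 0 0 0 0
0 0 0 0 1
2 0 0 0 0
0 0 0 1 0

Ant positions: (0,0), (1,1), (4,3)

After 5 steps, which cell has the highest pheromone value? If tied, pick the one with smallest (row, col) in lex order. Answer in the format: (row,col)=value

Step 1: ant0:(0,0)->E->(0,1) | ant1:(1,1)->N->(0,1) | ant2:(4,3)->N->(3,3)
  grid max=3 at (0,1)
Step 2: ant0:(0,1)->E->(0,2) | ant1:(0,1)->E->(0,2) | ant2:(3,3)->N->(2,3)
  grid max=5 at (0,2)
Step 3: ant0:(0,2)->W->(0,1) | ant1:(0,2)->W->(0,1) | ant2:(2,3)->N->(1,3)
  grid max=5 at (0,1)
Step 4: ant0:(0,1)->E->(0,2) | ant1:(0,1)->E->(0,2) | ant2:(1,3)->N->(0,3)
  grid max=7 at (0,2)
Step 5: ant0:(0,2)->W->(0,1) | ant1:(0,2)->W->(0,1) | ant2:(0,3)->W->(0,2)
  grid max=8 at (0,2)
Final grid:
  0 7 8 0 0
  0 0 0 0 0
  0 0 0 0 0
  0 0 0 0 0
  0 0 0 0 0
Max pheromone 8 at (0,2)

Answer: (0,2)=8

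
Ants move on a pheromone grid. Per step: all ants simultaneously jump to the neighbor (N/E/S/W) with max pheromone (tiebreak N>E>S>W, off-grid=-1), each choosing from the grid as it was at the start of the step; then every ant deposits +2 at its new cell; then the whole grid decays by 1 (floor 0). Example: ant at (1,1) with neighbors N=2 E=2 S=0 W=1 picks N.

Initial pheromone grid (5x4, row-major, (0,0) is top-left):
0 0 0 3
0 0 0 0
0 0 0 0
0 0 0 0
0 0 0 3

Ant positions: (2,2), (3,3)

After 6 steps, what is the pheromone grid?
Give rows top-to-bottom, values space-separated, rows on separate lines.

After step 1: ants at (1,2),(4,3)
  0 0 0 2
  0 0 1 0
  0 0 0 0
  0 0 0 0
  0 0 0 4
After step 2: ants at (0,2),(3,3)
  0 0 1 1
  0 0 0 0
  0 0 0 0
  0 0 0 1
  0 0 0 3
After step 3: ants at (0,3),(4,3)
  0 0 0 2
  0 0 0 0
  0 0 0 0
  0 0 0 0
  0 0 0 4
After step 4: ants at (1,3),(3,3)
  0 0 0 1
  0 0 0 1
  0 0 0 0
  0 0 0 1
  0 0 0 3
After step 5: ants at (0,3),(4,3)
  0 0 0 2
  0 0 0 0
  0 0 0 0
  0 0 0 0
  0 0 0 4
After step 6: ants at (1,3),(3,3)
  0 0 0 1
  0 0 0 1
  0 0 0 0
  0 0 0 1
  0 0 0 3

0 0 0 1
0 0 0 1
0 0 0 0
0 0 0 1
0 0 0 3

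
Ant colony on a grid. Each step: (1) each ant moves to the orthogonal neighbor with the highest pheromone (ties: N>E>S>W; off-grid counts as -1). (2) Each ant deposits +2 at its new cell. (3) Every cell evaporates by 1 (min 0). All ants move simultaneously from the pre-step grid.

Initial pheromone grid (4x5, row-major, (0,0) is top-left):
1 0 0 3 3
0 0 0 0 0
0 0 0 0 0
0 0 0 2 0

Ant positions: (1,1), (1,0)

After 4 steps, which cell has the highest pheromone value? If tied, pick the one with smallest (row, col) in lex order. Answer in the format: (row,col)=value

Step 1: ant0:(1,1)->N->(0,1) | ant1:(1,0)->N->(0,0)
  grid max=2 at (0,0)
Step 2: ant0:(0,1)->W->(0,0) | ant1:(0,0)->E->(0,1)
  grid max=3 at (0,0)
Step 3: ant0:(0,0)->E->(0,1) | ant1:(0,1)->W->(0,0)
  grid max=4 at (0,0)
Step 4: ant0:(0,1)->W->(0,0) | ant1:(0,0)->E->(0,1)
  grid max=5 at (0,0)
Final grid:
  5 4 0 0 0
  0 0 0 0 0
  0 0 0 0 0
  0 0 0 0 0
Max pheromone 5 at (0,0)

Answer: (0,0)=5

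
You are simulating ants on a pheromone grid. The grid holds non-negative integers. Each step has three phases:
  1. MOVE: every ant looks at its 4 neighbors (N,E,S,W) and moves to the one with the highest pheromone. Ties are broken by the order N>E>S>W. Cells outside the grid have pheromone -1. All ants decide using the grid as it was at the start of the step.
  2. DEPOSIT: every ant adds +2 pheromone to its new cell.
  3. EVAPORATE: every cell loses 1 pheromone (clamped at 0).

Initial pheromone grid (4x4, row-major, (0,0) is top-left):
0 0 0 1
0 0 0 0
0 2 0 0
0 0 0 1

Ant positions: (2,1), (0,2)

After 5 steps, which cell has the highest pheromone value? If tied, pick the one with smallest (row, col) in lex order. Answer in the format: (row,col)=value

Step 1: ant0:(2,1)->N->(1,1) | ant1:(0,2)->E->(0,3)
  grid max=2 at (0,3)
Step 2: ant0:(1,1)->S->(2,1) | ant1:(0,3)->S->(1,3)
  grid max=2 at (2,1)
Step 3: ant0:(2,1)->N->(1,1) | ant1:(1,3)->N->(0,3)
  grid max=2 at (0,3)
Step 4: ant0:(1,1)->S->(2,1) | ant1:(0,3)->S->(1,3)
  grid max=2 at (2,1)
Step 5: ant0:(2,1)->N->(1,1) | ant1:(1,3)->N->(0,3)
  grid max=2 at (0,3)
Final grid:
  0 0 0 2
  0 1 0 0
  0 1 0 0
  0 0 0 0
Max pheromone 2 at (0,3)

Answer: (0,3)=2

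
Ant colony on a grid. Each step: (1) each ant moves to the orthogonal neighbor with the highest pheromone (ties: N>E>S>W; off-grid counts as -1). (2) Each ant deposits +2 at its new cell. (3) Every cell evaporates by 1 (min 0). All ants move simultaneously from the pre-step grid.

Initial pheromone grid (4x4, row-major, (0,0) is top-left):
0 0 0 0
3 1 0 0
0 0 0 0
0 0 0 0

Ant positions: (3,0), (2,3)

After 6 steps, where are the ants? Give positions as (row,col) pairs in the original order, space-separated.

Step 1: ant0:(3,0)->N->(2,0) | ant1:(2,3)->N->(1,3)
  grid max=2 at (1,0)
Step 2: ant0:(2,0)->N->(1,0) | ant1:(1,3)->N->(0,3)
  grid max=3 at (1,0)
Step 3: ant0:(1,0)->N->(0,0) | ant1:(0,3)->S->(1,3)
  grid max=2 at (1,0)
Step 4: ant0:(0,0)->S->(1,0) | ant1:(1,3)->N->(0,3)
  grid max=3 at (1,0)
Step 5: ant0:(1,0)->N->(0,0) | ant1:(0,3)->S->(1,3)
  grid max=2 at (1,0)
Step 6: ant0:(0,0)->S->(1,0) | ant1:(1,3)->N->(0,3)
  grid max=3 at (1,0)

(1,0) (0,3)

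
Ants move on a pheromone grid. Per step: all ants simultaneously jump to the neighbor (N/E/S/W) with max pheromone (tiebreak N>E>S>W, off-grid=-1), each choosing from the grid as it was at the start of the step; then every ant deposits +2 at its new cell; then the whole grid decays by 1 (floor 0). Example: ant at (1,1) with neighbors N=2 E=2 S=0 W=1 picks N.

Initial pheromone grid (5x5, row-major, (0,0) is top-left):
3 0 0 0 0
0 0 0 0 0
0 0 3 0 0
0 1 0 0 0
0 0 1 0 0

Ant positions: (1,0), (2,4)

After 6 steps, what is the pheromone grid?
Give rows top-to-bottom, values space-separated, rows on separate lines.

After step 1: ants at (0,0),(1,4)
  4 0 0 0 0
  0 0 0 0 1
  0 0 2 0 0
  0 0 0 0 0
  0 0 0 0 0
After step 2: ants at (0,1),(0,4)
  3 1 0 0 1
  0 0 0 0 0
  0 0 1 0 0
  0 0 0 0 0
  0 0 0 0 0
After step 3: ants at (0,0),(1,4)
  4 0 0 0 0
  0 0 0 0 1
  0 0 0 0 0
  0 0 0 0 0
  0 0 0 0 0
After step 4: ants at (0,1),(0,4)
  3 1 0 0 1
  0 0 0 0 0
  0 0 0 0 0
  0 0 0 0 0
  0 0 0 0 0
After step 5: ants at (0,0),(1,4)
  4 0 0 0 0
  0 0 0 0 1
  0 0 0 0 0
  0 0 0 0 0
  0 0 0 0 0
After step 6: ants at (0,1),(0,4)
  3 1 0 0 1
  0 0 0 0 0
  0 0 0 0 0
  0 0 0 0 0
  0 0 0 0 0

3 1 0 0 1
0 0 0 0 0
0 0 0 0 0
0 0 0 0 0
0 0 0 0 0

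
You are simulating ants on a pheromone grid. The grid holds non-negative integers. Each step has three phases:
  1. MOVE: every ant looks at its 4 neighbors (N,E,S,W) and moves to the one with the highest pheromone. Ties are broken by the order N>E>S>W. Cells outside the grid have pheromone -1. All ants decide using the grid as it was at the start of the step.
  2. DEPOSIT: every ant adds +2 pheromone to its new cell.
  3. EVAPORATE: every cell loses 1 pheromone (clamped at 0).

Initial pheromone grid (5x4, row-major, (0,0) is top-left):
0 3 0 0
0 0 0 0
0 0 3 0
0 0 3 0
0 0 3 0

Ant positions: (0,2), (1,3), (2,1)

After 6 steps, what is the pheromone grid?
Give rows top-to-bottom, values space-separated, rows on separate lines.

After step 1: ants at (0,1),(0,3),(2,2)
  0 4 0 1
  0 0 0 0
  0 0 4 0
  0 0 2 0
  0 0 2 0
After step 2: ants at (0,2),(1,3),(3,2)
  0 3 1 0
  0 0 0 1
  0 0 3 0
  0 0 3 0
  0 0 1 0
After step 3: ants at (0,1),(0,3),(2,2)
  0 4 0 1
  0 0 0 0
  0 0 4 0
  0 0 2 0
  0 0 0 0
After step 4: ants at (0,2),(1,3),(3,2)
  0 3 1 0
  0 0 0 1
  0 0 3 0
  0 0 3 0
  0 0 0 0
After step 5: ants at (0,1),(0,3),(2,2)
  0 4 0 1
  0 0 0 0
  0 0 4 0
  0 0 2 0
  0 0 0 0
After step 6: ants at (0,2),(1,3),(3,2)
  0 3 1 0
  0 0 0 1
  0 0 3 0
  0 0 3 0
  0 0 0 0

0 3 1 0
0 0 0 1
0 0 3 0
0 0 3 0
0 0 0 0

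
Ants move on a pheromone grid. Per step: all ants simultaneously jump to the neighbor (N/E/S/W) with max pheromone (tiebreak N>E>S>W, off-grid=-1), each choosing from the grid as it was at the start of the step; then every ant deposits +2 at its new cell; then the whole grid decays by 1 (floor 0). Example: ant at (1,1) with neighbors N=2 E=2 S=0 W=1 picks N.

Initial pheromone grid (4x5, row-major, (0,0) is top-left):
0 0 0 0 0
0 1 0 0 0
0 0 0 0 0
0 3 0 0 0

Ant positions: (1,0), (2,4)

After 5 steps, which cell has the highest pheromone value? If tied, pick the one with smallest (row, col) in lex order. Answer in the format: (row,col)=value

Answer: (1,1)=2

Derivation:
Step 1: ant0:(1,0)->E->(1,1) | ant1:(2,4)->N->(1,4)
  grid max=2 at (1,1)
Step 2: ant0:(1,1)->N->(0,1) | ant1:(1,4)->N->(0,4)
  grid max=1 at (0,1)
Step 3: ant0:(0,1)->S->(1,1) | ant1:(0,4)->S->(1,4)
  grid max=2 at (1,1)
Step 4: ant0:(1,1)->N->(0,1) | ant1:(1,4)->N->(0,4)
  grid max=1 at (0,1)
Step 5: ant0:(0,1)->S->(1,1) | ant1:(0,4)->S->(1,4)
  grid max=2 at (1,1)
Final grid:
  0 0 0 0 0
  0 2 0 0 1
  0 0 0 0 0
  0 0 0 0 0
Max pheromone 2 at (1,1)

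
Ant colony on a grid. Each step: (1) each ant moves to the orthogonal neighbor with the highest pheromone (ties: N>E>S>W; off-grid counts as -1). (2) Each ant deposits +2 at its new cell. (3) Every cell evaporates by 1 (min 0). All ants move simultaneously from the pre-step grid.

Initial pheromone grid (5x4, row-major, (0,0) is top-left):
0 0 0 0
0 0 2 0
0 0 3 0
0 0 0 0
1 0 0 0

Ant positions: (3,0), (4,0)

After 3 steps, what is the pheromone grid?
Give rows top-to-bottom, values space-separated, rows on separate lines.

After step 1: ants at (4,0),(3,0)
  0 0 0 0
  0 0 1 0
  0 0 2 0
  1 0 0 0
  2 0 0 0
After step 2: ants at (3,0),(4,0)
  0 0 0 0
  0 0 0 0
  0 0 1 0
  2 0 0 0
  3 0 0 0
After step 3: ants at (4,0),(3,0)
  0 0 0 0
  0 0 0 0
  0 0 0 0
  3 0 0 0
  4 0 0 0

0 0 0 0
0 0 0 0
0 0 0 0
3 0 0 0
4 0 0 0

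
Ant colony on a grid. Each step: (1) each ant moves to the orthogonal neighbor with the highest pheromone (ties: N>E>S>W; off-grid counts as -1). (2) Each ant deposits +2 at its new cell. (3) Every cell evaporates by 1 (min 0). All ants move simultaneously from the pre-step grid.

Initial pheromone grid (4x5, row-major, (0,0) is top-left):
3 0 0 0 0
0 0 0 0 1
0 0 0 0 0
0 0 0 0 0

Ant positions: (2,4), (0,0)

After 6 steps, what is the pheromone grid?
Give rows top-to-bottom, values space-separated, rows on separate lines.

After step 1: ants at (1,4),(0,1)
  2 1 0 0 0
  0 0 0 0 2
  0 0 0 0 0
  0 0 0 0 0
After step 2: ants at (0,4),(0,0)
  3 0 0 0 1
  0 0 0 0 1
  0 0 0 0 0
  0 0 0 0 0
After step 3: ants at (1,4),(0,1)
  2 1 0 0 0
  0 0 0 0 2
  0 0 0 0 0
  0 0 0 0 0
After step 4: ants at (0,4),(0,0)
  3 0 0 0 1
  0 0 0 0 1
  0 0 0 0 0
  0 0 0 0 0
After step 5: ants at (1,4),(0,1)
  2 1 0 0 0
  0 0 0 0 2
  0 0 0 0 0
  0 0 0 0 0
After step 6: ants at (0,4),(0,0)
  3 0 0 0 1
  0 0 0 0 1
  0 0 0 0 0
  0 0 0 0 0

3 0 0 0 1
0 0 0 0 1
0 0 0 0 0
0 0 0 0 0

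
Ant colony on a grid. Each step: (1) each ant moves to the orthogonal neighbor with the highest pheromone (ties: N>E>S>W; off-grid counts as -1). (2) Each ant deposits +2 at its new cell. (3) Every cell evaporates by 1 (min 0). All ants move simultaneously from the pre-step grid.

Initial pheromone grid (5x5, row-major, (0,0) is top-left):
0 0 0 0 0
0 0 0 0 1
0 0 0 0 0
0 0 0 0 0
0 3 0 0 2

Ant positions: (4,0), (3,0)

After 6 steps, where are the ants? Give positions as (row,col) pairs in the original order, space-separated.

Step 1: ant0:(4,0)->E->(4,1) | ant1:(3,0)->N->(2,0)
  grid max=4 at (4,1)
Step 2: ant0:(4,1)->N->(3,1) | ant1:(2,0)->N->(1,0)
  grid max=3 at (4,1)
Step 3: ant0:(3,1)->S->(4,1) | ant1:(1,0)->N->(0,0)
  grid max=4 at (4,1)
Step 4: ant0:(4,1)->N->(3,1) | ant1:(0,0)->E->(0,1)
  grid max=3 at (4,1)
Step 5: ant0:(3,1)->S->(4,1) | ant1:(0,1)->E->(0,2)
  grid max=4 at (4,1)
Step 6: ant0:(4,1)->N->(3,1) | ant1:(0,2)->E->(0,3)
  grid max=3 at (4,1)

(3,1) (0,3)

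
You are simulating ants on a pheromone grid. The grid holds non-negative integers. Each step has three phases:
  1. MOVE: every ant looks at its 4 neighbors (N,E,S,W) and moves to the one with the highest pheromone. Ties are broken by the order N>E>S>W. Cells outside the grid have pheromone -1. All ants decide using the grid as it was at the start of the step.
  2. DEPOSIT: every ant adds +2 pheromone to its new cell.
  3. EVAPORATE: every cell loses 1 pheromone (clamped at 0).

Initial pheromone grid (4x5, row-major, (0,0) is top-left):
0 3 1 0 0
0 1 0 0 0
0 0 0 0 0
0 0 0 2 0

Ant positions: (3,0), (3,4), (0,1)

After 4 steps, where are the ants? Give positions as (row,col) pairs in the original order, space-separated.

Step 1: ant0:(3,0)->N->(2,0) | ant1:(3,4)->W->(3,3) | ant2:(0,1)->E->(0,2)
  grid max=3 at (3,3)
Step 2: ant0:(2,0)->N->(1,0) | ant1:(3,3)->N->(2,3) | ant2:(0,2)->W->(0,1)
  grid max=3 at (0,1)
Step 3: ant0:(1,0)->N->(0,0) | ant1:(2,3)->S->(3,3) | ant2:(0,1)->E->(0,2)
  grid max=3 at (3,3)
Step 4: ant0:(0,0)->E->(0,1) | ant1:(3,3)->N->(2,3) | ant2:(0,2)->W->(0,1)
  grid max=5 at (0,1)

(0,1) (2,3) (0,1)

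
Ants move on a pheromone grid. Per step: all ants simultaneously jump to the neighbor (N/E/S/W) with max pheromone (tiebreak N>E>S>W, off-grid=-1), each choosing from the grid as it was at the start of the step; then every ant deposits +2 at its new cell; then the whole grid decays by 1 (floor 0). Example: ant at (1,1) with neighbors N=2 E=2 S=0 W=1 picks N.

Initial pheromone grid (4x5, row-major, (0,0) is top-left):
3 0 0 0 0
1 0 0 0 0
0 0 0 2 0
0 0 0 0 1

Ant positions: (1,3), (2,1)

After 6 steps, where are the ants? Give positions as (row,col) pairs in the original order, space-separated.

Step 1: ant0:(1,3)->S->(2,3) | ant1:(2,1)->N->(1,1)
  grid max=3 at (2,3)
Step 2: ant0:(2,3)->N->(1,3) | ant1:(1,1)->N->(0,1)
  grid max=2 at (2,3)
Step 3: ant0:(1,3)->S->(2,3) | ant1:(0,1)->W->(0,0)
  grid max=3 at (2,3)
Step 4: ant0:(2,3)->N->(1,3) | ant1:(0,0)->E->(0,1)
  grid max=2 at (2,3)
Step 5: ant0:(1,3)->S->(2,3) | ant1:(0,1)->W->(0,0)
  grid max=3 at (2,3)
Step 6: ant0:(2,3)->N->(1,3) | ant1:(0,0)->E->(0,1)
  grid max=2 at (2,3)

(1,3) (0,1)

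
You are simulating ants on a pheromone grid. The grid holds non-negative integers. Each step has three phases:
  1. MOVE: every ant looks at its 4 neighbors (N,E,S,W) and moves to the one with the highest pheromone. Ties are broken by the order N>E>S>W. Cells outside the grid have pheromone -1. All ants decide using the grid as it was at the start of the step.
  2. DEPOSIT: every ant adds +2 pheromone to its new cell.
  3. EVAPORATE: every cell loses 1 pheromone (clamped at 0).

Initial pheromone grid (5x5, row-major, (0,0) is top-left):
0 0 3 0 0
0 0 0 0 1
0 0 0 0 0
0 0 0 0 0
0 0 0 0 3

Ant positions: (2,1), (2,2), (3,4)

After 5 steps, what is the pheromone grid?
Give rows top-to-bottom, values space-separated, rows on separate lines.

After step 1: ants at (1,1),(1,2),(4,4)
  0 0 2 0 0
  0 1 1 0 0
  0 0 0 0 0
  0 0 0 0 0
  0 0 0 0 4
After step 2: ants at (1,2),(0,2),(3,4)
  0 0 3 0 0
  0 0 2 0 0
  0 0 0 0 0
  0 0 0 0 1
  0 0 0 0 3
After step 3: ants at (0,2),(1,2),(4,4)
  0 0 4 0 0
  0 0 3 0 0
  0 0 0 0 0
  0 0 0 0 0
  0 0 0 0 4
After step 4: ants at (1,2),(0,2),(3,4)
  0 0 5 0 0
  0 0 4 0 0
  0 0 0 0 0
  0 0 0 0 1
  0 0 0 0 3
After step 5: ants at (0,2),(1,2),(4,4)
  0 0 6 0 0
  0 0 5 0 0
  0 0 0 0 0
  0 0 0 0 0
  0 0 0 0 4

0 0 6 0 0
0 0 5 0 0
0 0 0 0 0
0 0 0 0 0
0 0 0 0 4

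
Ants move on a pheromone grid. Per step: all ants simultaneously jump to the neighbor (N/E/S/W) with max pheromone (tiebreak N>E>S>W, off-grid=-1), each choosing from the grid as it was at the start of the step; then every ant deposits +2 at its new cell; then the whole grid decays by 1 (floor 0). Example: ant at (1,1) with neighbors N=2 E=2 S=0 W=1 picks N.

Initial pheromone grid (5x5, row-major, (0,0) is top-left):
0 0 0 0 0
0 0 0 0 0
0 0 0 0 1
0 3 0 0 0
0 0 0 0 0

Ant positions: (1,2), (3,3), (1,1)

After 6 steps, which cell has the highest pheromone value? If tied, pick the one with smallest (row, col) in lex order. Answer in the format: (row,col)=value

Answer: (0,2)=10

Derivation:
Step 1: ant0:(1,2)->N->(0,2) | ant1:(3,3)->N->(2,3) | ant2:(1,1)->N->(0,1)
  grid max=2 at (3,1)
Step 2: ant0:(0,2)->W->(0,1) | ant1:(2,3)->N->(1,3) | ant2:(0,1)->E->(0,2)
  grid max=2 at (0,1)
Step 3: ant0:(0,1)->E->(0,2) | ant1:(1,3)->N->(0,3) | ant2:(0,2)->W->(0,1)
  grid max=3 at (0,1)
Step 4: ant0:(0,2)->W->(0,1) | ant1:(0,3)->W->(0,2) | ant2:(0,1)->E->(0,2)
  grid max=6 at (0,2)
Step 5: ant0:(0,1)->E->(0,2) | ant1:(0,2)->W->(0,1) | ant2:(0,2)->W->(0,1)
  grid max=7 at (0,1)
Step 6: ant0:(0,2)->W->(0,1) | ant1:(0,1)->E->(0,2) | ant2:(0,1)->E->(0,2)
  grid max=10 at (0,2)
Final grid:
  0 8 10 0 0
  0 0 0 0 0
  0 0 0 0 0
  0 0 0 0 0
  0 0 0 0 0
Max pheromone 10 at (0,2)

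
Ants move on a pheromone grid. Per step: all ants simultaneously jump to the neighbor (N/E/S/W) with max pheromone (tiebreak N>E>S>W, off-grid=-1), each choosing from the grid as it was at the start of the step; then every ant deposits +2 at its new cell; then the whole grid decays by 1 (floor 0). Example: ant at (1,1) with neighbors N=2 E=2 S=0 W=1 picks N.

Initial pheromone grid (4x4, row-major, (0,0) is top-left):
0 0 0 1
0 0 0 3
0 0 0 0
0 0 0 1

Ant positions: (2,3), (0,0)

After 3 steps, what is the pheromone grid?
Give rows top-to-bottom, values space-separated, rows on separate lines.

After step 1: ants at (1,3),(0,1)
  0 1 0 0
  0 0 0 4
  0 0 0 0
  0 0 0 0
After step 2: ants at (0,3),(0,2)
  0 0 1 1
  0 0 0 3
  0 0 0 0
  0 0 0 0
After step 3: ants at (1,3),(0,3)
  0 0 0 2
  0 0 0 4
  0 0 0 0
  0 0 0 0

0 0 0 2
0 0 0 4
0 0 0 0
0 0 0 0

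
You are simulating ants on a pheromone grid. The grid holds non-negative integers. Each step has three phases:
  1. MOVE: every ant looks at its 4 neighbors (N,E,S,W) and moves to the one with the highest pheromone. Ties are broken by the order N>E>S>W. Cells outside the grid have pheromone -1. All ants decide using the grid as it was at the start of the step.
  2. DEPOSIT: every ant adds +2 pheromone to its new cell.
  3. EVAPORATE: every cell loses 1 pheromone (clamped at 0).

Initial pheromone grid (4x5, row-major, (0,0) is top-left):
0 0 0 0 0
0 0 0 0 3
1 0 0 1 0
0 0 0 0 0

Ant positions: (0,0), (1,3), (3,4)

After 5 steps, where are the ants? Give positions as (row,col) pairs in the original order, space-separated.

Step 1: ant0:(0,0)->E->(0,1) | ant1:(1,3)->E->(1,4) | ant2:(3,4)->N->(2,4)
  grid max=4 at (1,4)
Step 2: ant0:(0,1)->E->(0,2) | ant1:(1,4)->S->(2,4) | ant2:(2,4)->N->(1,4)
  grid max=5 at (1,4)
Step 3: ant0:(0,2)->E->(0,3) | ant1:(2,4)->N->(1,4) | ant2:(1,4)->S->(2,4)
  grid max=6 at (1,4)
Step 4: ant0:(0,3)->E->(0,4) | ant1:(1,4)->S->(2,4) | ant2:(2,4)->N->(1,4)
  grid max=7 at (1,4)
Step 5: ant0:(0,4)->S->(1,4) | ant1:(2,4)->N->(1,4) | ant2:(1,4)->S->(2,4)
  grid max=10 at (1,4)

(1,4) (1,4) (2,4)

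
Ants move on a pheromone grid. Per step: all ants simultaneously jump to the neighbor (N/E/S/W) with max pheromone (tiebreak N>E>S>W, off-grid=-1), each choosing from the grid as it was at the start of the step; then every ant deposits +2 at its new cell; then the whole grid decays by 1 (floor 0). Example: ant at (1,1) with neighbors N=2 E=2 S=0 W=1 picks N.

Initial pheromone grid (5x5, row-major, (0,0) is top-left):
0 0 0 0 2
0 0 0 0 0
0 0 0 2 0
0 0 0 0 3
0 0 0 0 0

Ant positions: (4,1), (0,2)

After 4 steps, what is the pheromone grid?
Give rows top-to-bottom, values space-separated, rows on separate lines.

After step 1: ants at (3,1),(0,3)
  0 0 0 1 1
  0 0 0 0 0
  0 0 0 1 0
  0 1 0 0 2
  0 0 0 0 0
After step 2: ants at (2,1),(0,4)
  0 0 0 0 2
  0 0 0 0 0
  0 1 0 0 0
  0 0 0 0 1
  0 0 0 0 0
After step 3: ants at (1,1),(1,4)
  0 0 0 0 1
  0 1 0 0 1
  0 0 0 0 0
  0 0 0 0 0
  0 0 0 0 0
After step 4: ants at (0,1),(0,4)
  0 1 0 0 2
  0 0 0 0 0
  0 0 0 0 0
  0 0 0 0 0
  0 0 0 0 0

0 1 0 0 2
0 0 0 0 0
0 0 0 0 0
0 0 0 0 0
0 0 0 0 0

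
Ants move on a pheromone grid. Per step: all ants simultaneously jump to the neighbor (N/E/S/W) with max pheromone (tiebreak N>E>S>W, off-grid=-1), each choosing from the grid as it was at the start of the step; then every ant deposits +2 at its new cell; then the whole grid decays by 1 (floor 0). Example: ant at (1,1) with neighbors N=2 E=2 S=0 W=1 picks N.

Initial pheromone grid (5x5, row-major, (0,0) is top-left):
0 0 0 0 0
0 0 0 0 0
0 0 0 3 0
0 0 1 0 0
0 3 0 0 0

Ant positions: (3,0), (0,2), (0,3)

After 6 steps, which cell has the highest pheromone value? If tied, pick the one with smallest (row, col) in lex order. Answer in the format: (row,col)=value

Answer: (0,3)=8

Derivation:
Step 1: ant0:(3,0)->N->(2,0) | ant1:(0,2)->E->(0,3) | ant2:(0,3)->E->(0,4)
  grid max=2 at (2,3)
Step 2: ant0:(2,0)->N->(1,0) | ant1:(0,3)->E->(0,4) | ant2:(0,4)->W->(0,3)
  grid max=2 at (0,3)
Step 3: ant0:(1,0)->N->(0,0) | ant1:(0,4)->W->(0,3) | ant2:(0,3)->E->(0,4)
  grid max=3 at (0,3)
Step 4: ant0:(0,0)->E->(0,1) | ant1:(0,3)->E->(0,4) | ant2:(0,4)->W->(0,3)
  grid max=4 at (0,3)
Step 5: ant0:(0,1)->E->(0,2) | ant1:(0,4)->W->(0,3) | ant2:(0,3)->E->(0,4)
  grid max=5 at (0,3)
Step 6: ant0:(0,2)->E->(0,3) | ant1:(0,3)->E->(0,4) | ant2:(0,4)->W->(0,3)
  grid max=8 at (0,3)
Final grid:
  0 0 0 8 6
  0 0 0 0 0
  0 0 0 0 0
  0 0 0 0 0
  0 0 0 0 0
Max pheromone 8 at (0,3)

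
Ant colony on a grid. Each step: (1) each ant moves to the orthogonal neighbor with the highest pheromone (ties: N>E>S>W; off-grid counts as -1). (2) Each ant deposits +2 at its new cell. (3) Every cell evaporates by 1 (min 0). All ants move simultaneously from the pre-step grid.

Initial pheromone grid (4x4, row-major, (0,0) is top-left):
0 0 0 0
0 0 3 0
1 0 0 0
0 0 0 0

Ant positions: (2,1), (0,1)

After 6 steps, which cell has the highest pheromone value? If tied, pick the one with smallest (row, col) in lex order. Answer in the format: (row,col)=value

Answer: (1,2)=3

Derivation:
Step 1: ant0:(2,1)->W->(2,0) | ant1:(0,1)->E->(0,2)
  grid max=2 at (1,2)
Step 2: ant0:(2,0)->N->(1,0) | ant1:(0,2)->S->(1,2)
  grid max=3 at (1,2)
Step 3: ant0:(1,0)->S->(2,0) | ant1:(1,2)->N->(0,2)
  grid max=2 at (1,2)
Step 4: ant0:(2,0)->N->(1,0) | ant1:(0,2)->S->(1,2)
  grid max=3 at (1,2)
Step 5: ant0:(1,0)->S->(2,0) | ant1:(1,2)->N->(0,2)
  grid max=2 at (1,2)
Step 6: ant0:(2,0)->N->(1,0) | ant1:(0,2)->S->(1,2)
  grid max=3 at (1,2)
Final grid:
  0 0 0 0
  1 0 3 0
  1 0 0 0
  0 0 0 0
Max pheromone 3 at (1,2)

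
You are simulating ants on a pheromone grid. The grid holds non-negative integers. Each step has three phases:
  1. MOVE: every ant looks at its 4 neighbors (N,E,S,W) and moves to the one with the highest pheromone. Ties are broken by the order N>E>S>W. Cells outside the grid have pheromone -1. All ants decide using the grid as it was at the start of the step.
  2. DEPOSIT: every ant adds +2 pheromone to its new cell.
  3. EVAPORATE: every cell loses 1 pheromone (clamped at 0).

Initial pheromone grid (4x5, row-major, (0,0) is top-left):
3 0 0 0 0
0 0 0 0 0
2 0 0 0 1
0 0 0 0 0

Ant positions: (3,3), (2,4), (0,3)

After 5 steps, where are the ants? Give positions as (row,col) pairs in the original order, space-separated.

Step 1: ant0:(3,3)->N->(2,3) | ant1:(2,4)->N->(1,4) | ant2:(0,3)->E->(0,4)
  grid max=2 at (0,0)
Step 2: ant0:(2,3)->N->(1,3) | ant1:(1,4)->N->(0,4) | ant2:(0,4)->S->(1,4)
  grid max=2 at (0,4)
Step 3: ant0:(1,3)->E->(1,4) | ant1:(0,4)->S->(1,4) | ant2:(1,4)->N->(0,4)
  grid max=5 at (1,4)
Step 4: ant0:(1,4)->N->(0,4) | ant1:(1,4)->N->(0,4) | ant2:(0,4)->S->(1,4)
  grid max=6 at (0,4)
Step 5: ant0:(0,4)->S->(1,4) | ant1:(0,4)->S->(1,4) | ant2:(1,4)->N->(0,4)
  grid max=9 at (1,4)

(1,4) (1,4) (0,4)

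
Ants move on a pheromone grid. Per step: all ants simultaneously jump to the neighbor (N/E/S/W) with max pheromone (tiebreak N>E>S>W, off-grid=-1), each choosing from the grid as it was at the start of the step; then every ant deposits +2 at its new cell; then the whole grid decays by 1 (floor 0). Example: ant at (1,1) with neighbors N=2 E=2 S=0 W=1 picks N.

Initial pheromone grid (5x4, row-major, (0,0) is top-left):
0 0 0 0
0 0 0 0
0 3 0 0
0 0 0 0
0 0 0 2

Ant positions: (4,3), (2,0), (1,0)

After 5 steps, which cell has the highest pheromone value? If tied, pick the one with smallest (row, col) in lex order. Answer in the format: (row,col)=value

Step 1: ant0:(4,3)->N->(3,3) | ant1:(2,0)->E->(2,1) | ant2:(1,0)->N->(0,0)
  grid max=4 at (2,1)
Step 2: ant0:(3,3)->S->(4,3) | ant1:(2,1)->N->(1,1) | ant2:(0,0)->E->(0,1)
  grid max=3 at (2,1)
Step 3: ant0:(4,3)->N->(3,3) | ant1:(1,1)->S->(2,1) | ant2:(0,1)->S->(1,1)
  grid max=4 at (2,1)
Step 4: ant0:(3,3)->S->(4,3) | ant1:(2,1)->N->(1,1) | ant2:(1,1)->S->(2,1)
  grid max=5 at (2,1)
Step 5: ant0:(4,3)->N->(3,3) | ant1:(1,1)->S->(2,1) | ant2:(2,1)->N->(1,1)
  grid max=6 at (2,1)
Final grid:
  0 0 0 0
  0 4 0 0
  0 6 0 0
  0 0 0 1
  0 0 0 1
Max pheromone 6 at (2,1)

Answer: (2,1)=6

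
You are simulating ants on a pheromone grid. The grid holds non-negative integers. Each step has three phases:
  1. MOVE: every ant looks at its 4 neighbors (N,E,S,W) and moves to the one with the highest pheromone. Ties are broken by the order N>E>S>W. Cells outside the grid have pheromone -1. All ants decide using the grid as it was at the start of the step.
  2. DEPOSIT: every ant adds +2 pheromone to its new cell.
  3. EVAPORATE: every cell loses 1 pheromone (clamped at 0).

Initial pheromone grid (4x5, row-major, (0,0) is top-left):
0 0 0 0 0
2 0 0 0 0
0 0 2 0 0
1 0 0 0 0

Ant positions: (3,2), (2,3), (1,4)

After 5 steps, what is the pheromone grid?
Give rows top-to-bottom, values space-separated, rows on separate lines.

After step 1: ants at (2,2),(2,2),(0,4)
  0 0 0 0 1
  1 0 0 0 0
  0 0 5 0 0
  0 0 0 0 0
After step 2: ants at (1,2),(1,2),(1,4)
  0 0 0 0 0
  0 0 3 0 1
  0 0 4 0 0
  0 0 0 0 0
After step 3: ants at (2,2),(2,2),(0,4)
  0 0 0 0 1
  0 0 2 0 0
  0 0 7 0 0
  0 0 0 0 0
After step 4: ants at (1,2),(1,2),(1,4)
  0 0 0 0 0
  0 0 5 0 1
  0 0 6 0 0
  0 0 0 0 0
After step 5: ants at (2,2),(2,2),(0,4)
  0 0 0 0 1
  0 0 4 0 0
  0 0 9 0 0
  0 0 0 0 0

0 0 0 0 1
0 0 4 0 0
0 0 9 0 0
0 0 0 0 0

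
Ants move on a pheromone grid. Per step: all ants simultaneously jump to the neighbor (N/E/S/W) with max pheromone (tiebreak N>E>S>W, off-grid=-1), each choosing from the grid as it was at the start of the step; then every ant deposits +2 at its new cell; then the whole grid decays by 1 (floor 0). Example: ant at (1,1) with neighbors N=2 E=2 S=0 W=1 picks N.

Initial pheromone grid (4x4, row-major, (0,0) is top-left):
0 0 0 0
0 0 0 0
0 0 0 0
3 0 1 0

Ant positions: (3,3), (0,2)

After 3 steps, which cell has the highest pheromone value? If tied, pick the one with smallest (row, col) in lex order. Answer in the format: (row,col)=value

Step 1: ant0:(3,3)->W->(3,2) | ant1:(0,2)->E->(0,3)
  grid max=2 at (3,0)
Step 2: ant0:(3,2)->N->(2,2) | ant1:(0,3)->S->(1,3)
  grid max=1 at (1,3)
Step 3: ant0:(2,2)->S->(3,2) | ant1:(1,3)->N->(0,3)
  grid max=2 at (3,2)
Final grid:
  0 0 0 1
  0 0 0 0
  0 0 0 0
  0 0 2 0
Max pheromone 2 at (3,2)

Answer: (3,2)=2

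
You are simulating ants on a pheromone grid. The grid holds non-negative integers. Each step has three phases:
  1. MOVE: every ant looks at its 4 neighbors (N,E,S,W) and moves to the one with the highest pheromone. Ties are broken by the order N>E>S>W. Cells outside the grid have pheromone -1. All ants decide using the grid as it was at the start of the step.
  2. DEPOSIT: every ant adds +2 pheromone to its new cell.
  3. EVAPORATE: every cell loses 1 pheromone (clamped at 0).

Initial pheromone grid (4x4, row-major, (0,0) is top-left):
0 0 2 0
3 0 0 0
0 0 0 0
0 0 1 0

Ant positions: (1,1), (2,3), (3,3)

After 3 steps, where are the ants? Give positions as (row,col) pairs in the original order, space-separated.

Step 1: ant0:(1,1)->W->(1,0) | ant1:(2,3)->N->(1,3) | ant2:(3,3)->W->(3,2)
  grid max=4 at (1,0)
Step 2: ant0:(1,0)->N->(0,0) | ant1:(1,3)->N->(0,3) | ant2:(3,2)->N->(2,2)
  grid max=3 at (1,0)
Step 3: ant0:(0,0)->S->(1,0) | ant1:(0,3)->S->(1,3) | ant2:(2,2)->S->(3,2)
  grid max=4 at (1,0)

(1,0) (1,3) (3,2)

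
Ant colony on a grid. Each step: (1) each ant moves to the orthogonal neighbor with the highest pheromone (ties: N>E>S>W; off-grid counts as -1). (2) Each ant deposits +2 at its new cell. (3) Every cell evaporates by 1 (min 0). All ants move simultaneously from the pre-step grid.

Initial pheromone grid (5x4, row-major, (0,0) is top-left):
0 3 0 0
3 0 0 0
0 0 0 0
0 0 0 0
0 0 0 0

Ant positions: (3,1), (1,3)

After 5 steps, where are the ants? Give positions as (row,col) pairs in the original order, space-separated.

Step 1: ant0:(3,1)->N->(2,1) | ant1:(1,3)->N->(0,3)
  grid max=2 at (0,1)
Step 2: ant0:(2,1)->N->(1,1) | ant1:(0,3)->S->(1,3)
  grid max=1 at (0,1)
Step 3: ant0:(1,1)->N->(0,1) | ant1:(1,3)->N->(0,3)
  grid max=2 at (0,1)
Step 4: ant0:(0,1)->E->(0,2) | ant1:(0,3)->S->(1,3)
  grid max=1 at (0,1)
Step 5: ant0:(0,2)->W->(0,1) | ant1:(1,3)->N->(0,3)
  grid max=2 at (0,1)

(0,1) (0,3)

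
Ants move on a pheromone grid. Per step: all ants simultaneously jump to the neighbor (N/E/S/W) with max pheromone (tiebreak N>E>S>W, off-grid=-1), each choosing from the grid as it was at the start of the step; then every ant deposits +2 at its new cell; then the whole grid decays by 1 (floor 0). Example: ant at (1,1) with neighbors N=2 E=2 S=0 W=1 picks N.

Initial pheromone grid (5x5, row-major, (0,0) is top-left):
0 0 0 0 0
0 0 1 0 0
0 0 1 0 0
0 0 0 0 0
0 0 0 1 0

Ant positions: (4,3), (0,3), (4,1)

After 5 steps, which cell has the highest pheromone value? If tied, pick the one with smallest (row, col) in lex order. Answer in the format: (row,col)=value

Answer: (0,4)=3

Derivation:
Step 1: ant0:(4,3)->N->(3,3) | ant1:(0,3)->E->(0,4) | ant2:(4,1)->N->(3,1)
  grid max=1 at (0,4)
Step 2: ant0:(3,3)->N->(2,3) | ant1:(0,4)->S->(1,4) | ant2:(3,1)->N->(2,1)
  grid max=1 at (1,4)
Step 3: ant0:(2,3)->N->(1,3) | ant1:(1,4)->N->(0,4) | ant2:(2,1)->N->(1,1)
  grid max=1 at (0,4)
Step 4: ant0:(1,3)->N->(0,3) | ant1:(0,4)->S->(1,4) | ant2:(1,1)->N->(0,1)
  grid max=1 at (0,1)
Step 5: ant0:(0,3)->E->(0,4) | ant1:(1,4)->N->(0,4) | ant2:(0,1)->E->(0,2)
  grid max=3 at (0,4)
Final grid:
  0 0 1 0 3
  0 0 0 0 0
  0 0 0 0 0
  0 0 0 0 0
  0 0 0 0 0
Max pheromone 3 at (0,4)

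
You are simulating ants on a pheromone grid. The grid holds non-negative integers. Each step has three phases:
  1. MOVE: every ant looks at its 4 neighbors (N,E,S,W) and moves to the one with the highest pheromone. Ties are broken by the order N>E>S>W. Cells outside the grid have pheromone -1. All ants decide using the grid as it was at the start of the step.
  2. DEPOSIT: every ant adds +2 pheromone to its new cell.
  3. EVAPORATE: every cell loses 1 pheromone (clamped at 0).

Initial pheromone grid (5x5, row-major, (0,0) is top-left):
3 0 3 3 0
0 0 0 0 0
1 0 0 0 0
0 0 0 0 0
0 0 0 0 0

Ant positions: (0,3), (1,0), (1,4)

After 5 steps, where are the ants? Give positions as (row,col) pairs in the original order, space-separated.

Step 1: ant0:(0,3)->W->(0,2) | ant1:(1,0)->N->(0,0) | ant2:(1,4)->N->(0,4)
  grid max=4 at (0,0)
Step 2: ant0:(0,2)->E->(0,3) | ant1:(0,0)->E->(0,1) | ant2:(0,4)->W->(0,3)
  grid max=5 at (0,3)
Step 3: ant0:(0,3)->W->(0,2) | ant1:(0,1)->E->(0,2) | ant2:(0,3)->W->(0,2)
  grid max=8 at (0,2)
Step 4: ant0:(0,2)->E->(0,3) | ant1:(0,2)->E->(0,3) | ant2:(0,2)->E->(0,3)
  grid max=9 at (0,3)
Step 5: ant0:(0,3)->W->(0,2) | ant1:(0,3)->W->(0,2) | ant2:(0,3)->W->(0,2)
  grid max=12 at (0,2)

(0,2) (0,2) (0,2)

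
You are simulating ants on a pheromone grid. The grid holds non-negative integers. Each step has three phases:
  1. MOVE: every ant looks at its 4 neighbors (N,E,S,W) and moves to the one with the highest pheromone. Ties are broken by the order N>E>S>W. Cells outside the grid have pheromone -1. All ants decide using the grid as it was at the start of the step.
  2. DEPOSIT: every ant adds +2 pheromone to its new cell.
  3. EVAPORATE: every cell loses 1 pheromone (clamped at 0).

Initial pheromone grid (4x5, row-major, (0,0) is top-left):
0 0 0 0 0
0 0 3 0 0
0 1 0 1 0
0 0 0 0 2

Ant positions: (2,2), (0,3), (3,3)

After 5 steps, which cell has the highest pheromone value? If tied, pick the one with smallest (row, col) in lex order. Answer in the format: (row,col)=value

Answer: (3,4)=5

Derivation:
Step 1: ant0:(2,2)->N->(1,2) | ant1:(0,3)->E->(0,4) | ant2:(3,3)->E->(3,4)
  grid max=4 at (1,2)
Step 2: ant0:(1,2)->N->(0,2) | ant1:(0,4)->S->(1,4) | ant2:(3,4)->N->(2,4)
  grid max=3 at (1,2)
Step 3: ant0:(0,2)->S->(1,2) | ant1:(1,4)->S->(2,4) | ant2:(2,4)->S->(3,4)
  grid max=4 at (1,2)
Step 4: ant0:(1,2)->N->(0,2) | ant1:(2,4)->S->(3,4) | ant2:(3,4)->N->(2,4)
  grid max=4 at (3,4)
Step 5: ant0:(0,2)->S->(1,2) | ant1:(3,4)->N->(2,4) | ant2:(2,4)->S->(3,4)
  grid max=5 at (3,4)
Final grid:
  0 0 0 0 0
  0 0 4 0 0
  0 0 0 0 4
  0 0 0 0 5
Max pheromone 5 at (3,4)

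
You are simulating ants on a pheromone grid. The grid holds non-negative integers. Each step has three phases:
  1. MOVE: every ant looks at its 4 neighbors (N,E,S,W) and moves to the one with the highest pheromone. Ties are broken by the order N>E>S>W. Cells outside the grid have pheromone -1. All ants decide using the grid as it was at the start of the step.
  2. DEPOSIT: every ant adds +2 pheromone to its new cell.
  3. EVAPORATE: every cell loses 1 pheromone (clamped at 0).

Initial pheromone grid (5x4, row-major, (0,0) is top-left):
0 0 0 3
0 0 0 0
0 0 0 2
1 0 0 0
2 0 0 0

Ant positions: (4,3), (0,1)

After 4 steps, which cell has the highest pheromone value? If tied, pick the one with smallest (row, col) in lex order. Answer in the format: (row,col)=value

Answer: (0,3)=5

Derivation:
Step 1: ant0:(4,3)->N->(3,3) | ant1:(0,1)->E->(0,2)
  grid max=2 at (0,3)
Step 2: ant0:(3,3)->N->(2,3) | ant1:(0,2)->E->(0,3)
  grid max=3 at (0,3)
Step 3: ant0:(2,3)->N->(1,3) | ant1:(0,3)->S->(1,3)
  grid max=3 at (1,3)
Step 4: ant0:(1,3)->N->(0,3) | ant1:(1,3)->N->(0,3)
  grid max=5 at (0,3)
Final grid:
  0 0 0 5
  0 0 0 2
  0 0 0 0
  0 0 0 0
  0 0 0 0
Max pheromone 5 at (0,3)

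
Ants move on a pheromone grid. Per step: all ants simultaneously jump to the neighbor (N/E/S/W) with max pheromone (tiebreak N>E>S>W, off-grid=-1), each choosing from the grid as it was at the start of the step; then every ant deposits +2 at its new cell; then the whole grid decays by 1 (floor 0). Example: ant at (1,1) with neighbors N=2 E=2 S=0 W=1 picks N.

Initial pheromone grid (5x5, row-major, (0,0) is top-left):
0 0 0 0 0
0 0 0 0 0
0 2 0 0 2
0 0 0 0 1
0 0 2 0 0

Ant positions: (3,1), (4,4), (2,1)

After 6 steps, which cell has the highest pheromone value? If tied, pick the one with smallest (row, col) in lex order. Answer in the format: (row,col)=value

Step 1: ant0:(3,1)->N->(2,1) | ant1:(4,4)->N->(3,4) | ant2:(2,1)->N->(1,1)
  grid max=3 at (2,1)
Step 2: ant0:(2,1)->N->(1,1) | ant1:(3,4)->N->(2,4) | ant2:(1,1)->S->(2,1)
  grid max=4 at (2,1)
Step 3: ant0:(1,1)->S->(2,1) | ant1:(2,4)->S->(3,4) | ant2:(2,1)->N->(1,1)
  grid max=5 at (2,1)
Step 4: ant0:(2,1)->N->(1,1) | ant1:(3,4)->N->(2,4) | ant2:(1,1)->S->(2,1)
  grid max=6 at (2,1)
Step 5: ant0:(1,1)->S->(2,1) | ant1:(2,4)->S->(3,4) | ant2:(2,1)->N->(1,1)
  grid max=7 at (2,1)
Step 6: ant0:(2,1)->N->(1,1) | ant1:(3,4)->N->(2,4) | ant2:(1,1)->S->(2,1)
  grid max=8 at (2,1)
Final grid:
  0 0 0 0 0
  0 6 0 0 0
  0 8 0 0 2
  0 0 0 0 1
  0 0 0 0 0
Max pheromone 8 at (2,1)

Answer: (2,1)=8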